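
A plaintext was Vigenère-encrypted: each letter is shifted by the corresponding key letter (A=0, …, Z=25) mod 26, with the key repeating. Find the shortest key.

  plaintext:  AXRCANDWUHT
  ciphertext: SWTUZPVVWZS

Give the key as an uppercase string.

SZC

  i= 0: S-A = 18 → S
  i= 1: W-X = 25 → Z
  i= 2: T-R =  2 → C
  i= 3: U-C = 18 → S
  i= 4: Z-A = 25 → Z
  i= 5: P-N =  2 → C
  i= 6: V-D = 18 → S
  i= 7: V-W = 25 → Z
  i= 8: W-U =  2 → C
  i= 9: Z-H = 18 → S
  i=10: S-T = 25 → Z
  shifts repeat with period 3: SZC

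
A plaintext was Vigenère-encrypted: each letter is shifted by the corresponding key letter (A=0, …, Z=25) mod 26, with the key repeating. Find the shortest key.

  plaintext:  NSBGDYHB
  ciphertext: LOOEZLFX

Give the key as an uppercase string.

  i= 0: L-N = 24 → Y
  i= 1: O-S = 22 → W
  i= 2: O-B = 13 → N
  i= 3: E-G = 24 → Y
  i= 4: Z-D = 22 → W
  i= 5: L-Y = 13 → N
  i= 6: F-H = 24 → Y
  i= 7: X-B = 22 → W
  shifts repeat with period 3: YWN

YWN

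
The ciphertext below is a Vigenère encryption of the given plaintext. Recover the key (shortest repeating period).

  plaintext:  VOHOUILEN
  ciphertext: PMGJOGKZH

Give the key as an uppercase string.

UYZV

  i= 0: P-V = 20 → U
  i= 1: M-O = 24 → Y
  i= 2: G-H = 25 → Z
  i= 3: J-O = 21 → V
  i= 4: O-U = 20 → U
  i= 5: G-I = 24 → Y
  i= 6: K-L = 25 → Z
  i= 7: Z-E = 21 → V
  i= 8: H-N = 20 → U
  shifts repeat with period 4: UYZV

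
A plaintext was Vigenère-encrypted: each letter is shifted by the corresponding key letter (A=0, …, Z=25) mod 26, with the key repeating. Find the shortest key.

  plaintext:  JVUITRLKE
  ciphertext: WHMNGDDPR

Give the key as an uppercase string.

  i= 0: W-J = 13 → N
  i= 1: H-V = 12 → M
  i= 2: M-U = 18 → S
  i= 3: N-I =  5 → F
  i= 4: G-T = 13 → N
  i= 5: D-R = 12 → M
  i= 6: D-L = 18 → S
  i= 7: P-K =  5 → F
  i= 8: R-E = 13 → N
  shifts repeat with period 4: NMSF

NMSF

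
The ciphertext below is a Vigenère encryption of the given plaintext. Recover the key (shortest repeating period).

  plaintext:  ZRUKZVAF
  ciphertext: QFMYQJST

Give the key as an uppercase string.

  i= 0: Q-Z = 17 → R
  i= 1: F-R = 14 → O
  i= 2: M-U = 18 → S
  i= 3: Y-K = 14 → O
  i= 4: Q-Z = 17 → R
  i= 5: J-V = 14 → O
  i= 6: S-A = 18 → S
  i= 7: T-F = 14 → O
  shifts repeat with period 4: ROSO

ROSO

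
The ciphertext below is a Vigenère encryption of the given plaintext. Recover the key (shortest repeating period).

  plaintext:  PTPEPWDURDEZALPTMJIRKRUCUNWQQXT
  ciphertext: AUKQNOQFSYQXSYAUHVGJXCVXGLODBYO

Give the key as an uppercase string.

LBVMYSN

  i= 0: A-P = 11 → L
  i= 1: U-T =  1 → B
  i= 2: K-P = 21 → V
  i= 3: Q-E = 12 → M
  i= 4: N-P = 24 → Y
  i= 5: O-W = 18 → S
  i= 6: Q-D = 13 → N
  i= 7: F-U = 11 → L
  i= 8: S-R =  1 → B
  i= 9: Y-D = 21 → V
  i=10: Q-E = 12 → M
  i=11: X-Z = 24 → Y
  i=12: S-A = 18 → S
  i=13: Y-L = 13 → N
  i=14: A-P = 11 → L
  i=15: U-T =  1 → B
  i=16: H-M = 21 → V
  i=17: V-J = 12 → M
  i=18: G-I = 24 → Y
  i=19: J-R = 18 → S
  i=20: X-K = 13 → N
  i=21: C-R = 11 → L
  i=22: V-U =  1 → B
  i=23: X-C = 21 → V
  i=24: G-U = 12 → M
  i=25: L-N = 24 → Y
  i=26: O-W = 18 → S
  i=27: D-Q = 13 → N
  i=28: B-Q = 11 → L
  i=29: Y-X =  1 → B
  i=30: O-T = 21 → V
  shifts repeat with period 7: LBVMYSN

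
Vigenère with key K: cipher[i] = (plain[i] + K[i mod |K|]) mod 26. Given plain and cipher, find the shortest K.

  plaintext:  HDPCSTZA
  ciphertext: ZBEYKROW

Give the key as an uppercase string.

  i= 0: Z-H = 18 → S
  i= 1: B-D = 24 → Y
  i= 2: E-P = 15 → P
  i= 3: Y-C = 22 → W
  i= 4: K-S = 18 → S
  i= 5: R-T = 24 → Y
  i= 6: O-Z = 15 → P
  i= 7: W-A = 22 → W
  shifts repeat with period 4: SYPW

SYPW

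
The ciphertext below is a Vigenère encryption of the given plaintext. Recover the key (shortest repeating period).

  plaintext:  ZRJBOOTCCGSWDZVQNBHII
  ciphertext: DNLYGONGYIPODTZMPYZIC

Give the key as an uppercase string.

  i= 0: D-Z =  4 → E
  i= 1: N-R = 22 → W
  i= 2: L-J =  2 → C
  i= 3: Y-B = 23 → X
  i= 4: G-O = 18 → S
  i= 5: O-O =  0 → A
  i= 6: N-T = 20 → U
  i= 7: G-C =  4 → E
  i= 8: Y-C = 22 → W
  i= 9: I-G =  2 → C
  i=10: P-S = 23 → X
  i=11: O-W = 18 → S
  i=12: D-D =  0 → A
  i=13: T-Z = 20 → U
  i=14: Z-V =  4 → E
  i=15: M-Q = 22 → W
  i=16: P-N =  2 → C
  i=17: Y-B = 23 → X
  i=18: Z-H = 18 → S
  i=19: I-I =  0 → A
  i=20: C-I = 20 → U
  shifts repeat with period 7: EWCXSAU

EWCXSAU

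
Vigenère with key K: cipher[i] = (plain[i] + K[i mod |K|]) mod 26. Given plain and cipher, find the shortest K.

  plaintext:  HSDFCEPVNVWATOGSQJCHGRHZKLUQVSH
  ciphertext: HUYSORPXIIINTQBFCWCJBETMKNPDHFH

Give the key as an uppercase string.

ACVNMN

  i= 0: H-H =  0 → A
  i= 1: U-S =  2 → C
  i= 2: Y-D = 21 → V
  i= 3: S-F = 13 → N
  i= 4: O-C = 12 → M
  i= 5: R-E = 13 → N
  i= 6: P-P =  0 → A
  i= 7: X-V =  2 → C
  i= 8: I-N = 21 → V
  i= 9: I-V = 13 → N
  i=10: I-W = 12 → M
  i=11: N-A = 13 → N
  i=12: T-T =  0 → A
  i=13: Q-O =  2 → C
  i=14: B-G = 21 → V
  i=15: F-S = 13 → N
  i=16: C-Q = 12 → M
  i=17: W-J = 13 → N
  i=18: C-C =  0 → A
  i=19: J-H =  2 → C
  i=20: B-G = 21 → V
  i=21: E-R = 13 → N
  i=22: T-H = 12 → M
  i=23: M-Z = 13 → N
  i=24: K-K =  0 → A
  i=25: N-L =  2 → C
  i=26: P-U = 21 → V
  i=27: D-Q = 13 → N
  i=28: H-V = 12 → M
  i=29: F-S = 13 → N
  i=30: H-H =  0 → A
  shifts repeat with period 6: ACVNMN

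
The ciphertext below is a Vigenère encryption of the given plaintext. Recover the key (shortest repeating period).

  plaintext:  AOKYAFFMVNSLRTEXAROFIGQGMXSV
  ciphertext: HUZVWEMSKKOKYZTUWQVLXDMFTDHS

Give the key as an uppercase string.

HGPXWZ

  i= 0: H-A =  7 → H
  i= 1: U-O =  6 → G
  i= 2: Z-K = 15 → P
  i= 3: V-Y = 23 → X
  i= 4: W-A = 22 → W
  i= 5: E-F = 25 → Z
  i= 6: M-F =  7 → H
  i= 7: S-M =  6 → G
  i= 8: K-V = 15 → P
  i= 9: K-N = 23 → X
  i=10: O-S = 22 → W
  i=11: K-L = 25 → Z
  i=12: Y-R =  7 → H
  i=13: Z-T =  6 → G
  i=14: T-E = 15 → P
  i=15: U-X = 23 → X
  i=16: W-A = 22 → W
  i=17: Q-R = 25 → Z
  i=18: V-O =  7 → H
  i=19: L-F =  6 → G
  i=20: X-I = 15 → P
  i=21: D-G = 23 → X
  i=22: M-Q = 22 → W
  i=23: F-G = 25 → Z
  i=24: T-M =  7 → H
  i=25: D-X =  6 → G
  i=26: H-S = 15 → P
  i=27: S-V = 23 → X
  shifts repeat with period 6: HGPXWZ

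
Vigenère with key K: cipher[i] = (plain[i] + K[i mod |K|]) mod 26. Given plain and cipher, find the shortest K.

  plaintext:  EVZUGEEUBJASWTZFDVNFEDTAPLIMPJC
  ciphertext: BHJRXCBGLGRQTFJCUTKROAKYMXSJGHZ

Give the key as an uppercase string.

XMKXRY

  i= 0: B-E = 23 → X
  i= 1: H-V = 12 → M
  i= 2: J-Z = 10 → K
  i= 3: R-U = 23 → X
  i= 4: X-G = 17 → R
  i= 5: C-E = 24 → Y
  i= 6: B-E = 23 → X
  i= 7: G-U = 12 → M
  i= 8: L-B = 10 → K
  i= 9: G-J = 23 → X
  i=10: R-A = 17 → R
  i=11: Q-S = 24 → Y
  i=12: T-W = 23 → X
  i=13: F-T = 12 → M
  i=14: J-Z = 10 → K
  i=15: C-F = 23 → X
  i=16: U-D = 17 → R
  i=17: T-V = 24 → Y
  i=18: K-N = 23 → X
  i=19: R-F = 12 → M
  i=20: O-E = 10 → K
  i=21: A-D = 23 → X
  i=22: K-T = 17 → R
  i=23: Y-A = 24 → Y
  i=24: M-P = 23 → X
  i=25: X-L = 12 → M
  i=26: S-I = 10 → K
  i=27: J-M = 23 → X
  i=28: G-P = 17 → R
  i=29: H-J = 24 → Y
  i=30: Z-C = 23 → X
  shifts repeat with period 6: XMKXRY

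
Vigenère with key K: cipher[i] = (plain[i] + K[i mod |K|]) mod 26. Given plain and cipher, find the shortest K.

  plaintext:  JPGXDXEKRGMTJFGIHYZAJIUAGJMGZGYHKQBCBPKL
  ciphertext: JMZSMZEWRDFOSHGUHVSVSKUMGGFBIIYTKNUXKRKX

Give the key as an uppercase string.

AXTVJCAM

  i= 0: J-J =  0 → A
  i= 1: M-P = 23 → X
  i= 2: Z-G = 19 → T
  i= 3: S-X = 21 → V
  i= 4: M-D =  9 → J
  i= 5: Z-X =  2 → C
  i= 6: E-E =  0 → A
  i= 7: W-K = 12 → M
  i= 8: R-R =  0 → A
  i= 9: D-G = 23 → X
  i=10: F-M = 19 → T
  i=11: O-T = 21 → V
  i=12: S-J =  9 → J
  i=13: H-F =  2 → C
  i=14: G-G =  0 → A
  i=15: U-I = 12 → M
  i=16: H-H =  0 → A
  i=17: V-Y = 23 → X
  i=18: S-Z = 19 → T
  i=19: V-A = 21 → V
  i=20: S-J =  9 → J
  i=21: K-I =  2 → C
  i=22: U-U =  0 → A
  i=23: M-A = 12 → M
  i=24: G-G =  0 → A
  i=25: G-J = 23 → X
  i=26: F-M = 19 → T
  i=27: B-G = 21 → V
  i=28: I-Z =  9 → J
  i=29: I-G =  2 → C
  i=30: Y-Y =  0 → A
  i=31: T-H = 12 → M
  i=32: K-K =  0 → A
  i=33: N-Q = 23 → X
  i=34: U-B = 19 → T
  i=35: X-C = 21 → V
  i=36: K-B =  9 → J
  i=37: R-P =  2 → C
  i=38: K-K =  0 → A
  i=39: X-L = 12 → M
  shifts repeat with period 8: AXTVJCAM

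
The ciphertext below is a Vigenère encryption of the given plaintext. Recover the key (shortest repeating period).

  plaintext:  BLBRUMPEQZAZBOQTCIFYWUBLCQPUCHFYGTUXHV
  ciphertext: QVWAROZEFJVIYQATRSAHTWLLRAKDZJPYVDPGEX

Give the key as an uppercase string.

PKVJXCKA

  i= 0: Q-B = 15 → P
  i= 1: V-L = 10 → K
  i= 2: W-B = 21 → V
  i= 3: A-R =  9 → J
  i= 4: R-U = 23 → X
  i= 5: O-M =  2 → C
  i= 6: Z-P = 10 → K
  i= 7: E-E =  0 → A
  i= 8: F-Q = 15 → P
  i= 9: J-Z = 10 → K
  i=10: V-A = 21 → V
  i=11: I-Z =  9 → J
  i=12: Y-B = 23 → X
  i=13: Q-O =  2 → C
  i=14: A-Q = 10 → K
  i=15: T-T =  0 → A
  i=16: R-C = 15 → P
  i=17: S-I = 10 → K
  i=18: A-F = 21 → V
  i=19: H-Y =  9 → J
  i=20: T-W = 23 → X
  i=21: W-U =  2 → C
  i=22: L-B = 10 → K
  i=23: L-L =  0 → A
  i=24: R-C = 15 → P
  i=25: A-Q = 10 → K
  i=26: K-P = 21 → V
  i=27: D-U =  9 → J
  i=28: Z-C = 23 → X
  i=29: J-H =  2 → C
  i=30: P-F = 10 → K
  i=31: Y-Y =  0 → A
  i=32: V-G = 15 → P
  i=33: D-T = 10 → K
  i=34: P-U = 21 → V
  i=35: G-X =  9 → J
  i=36: E-H = 23 → X
  i=37: X-V =  2 → C
  shifts repeat with period 8: PKVJXCKA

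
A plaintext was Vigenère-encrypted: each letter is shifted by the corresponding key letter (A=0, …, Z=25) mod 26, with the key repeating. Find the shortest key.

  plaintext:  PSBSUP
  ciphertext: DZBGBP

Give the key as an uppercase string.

OHA

  i= 0: D-P = 14 → O
  i= 1: Z-S =  7 → H
  i= 2: B-B =  0 → A
  i= 3: G-S = 14 → O
  i= 4: B-U =  7 → H
  i= 5: P-P =  0 → A
  shifts repeat with period 3: OHA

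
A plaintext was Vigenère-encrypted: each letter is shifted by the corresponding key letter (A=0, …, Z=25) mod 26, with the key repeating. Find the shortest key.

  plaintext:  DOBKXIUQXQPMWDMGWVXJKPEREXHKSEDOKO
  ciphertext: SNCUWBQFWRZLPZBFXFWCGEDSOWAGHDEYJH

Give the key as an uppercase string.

  i= 0: S-D = 15 → P
  i= 1: N-O = 25 → Z
  i= 2: C-B =  1 → B
  i= 3: U-K = 10 → K
  i= 4: W-X = 25 → Z
  i= 5: B-I = 19 → T
  i= 6: Q-U = 22 → W
  i= 7: F-Q = 15 → P
  i= 8: W-X = 25 → Z
  i= 9: R-Q =  1 → B
  i=10: Z-P = 10 → K
  i=11: L-M = 25 → Z
  i=12: P-W = 19 → T
  i=13: Z-D = 22 → W
  i=14: B-M = 15 → P
  i=15: F-G = 25 → Z
  i=16: X-W =  1 → B
  i=17: F-V = 10 → K
  i=18: W-X = 25 → Z
  i=19: C-J = 19 → T
  i=20: G-K = 22 → W
  i=21: E-P = 15 → P
  i=22: D-E = 25 → Z
  i=23: S-R =  1 → B
  i=24: O-E = 10 → K
  i=25: W-X = 25 → Z
  i=26: A-H = 19 → T
  i=27: G-K = 22 → W
  i=28: H-S = 15 → P
  i=29: D-E = 25 → Z
  i=30: E-D =  1 → B
  i=31: Y-O = 10 → K
  i=32: J-K = 25 → Z
  i=33: H-O = 19 → T
  shifts repeat with period 7: PZBKZTW

PZBKZTW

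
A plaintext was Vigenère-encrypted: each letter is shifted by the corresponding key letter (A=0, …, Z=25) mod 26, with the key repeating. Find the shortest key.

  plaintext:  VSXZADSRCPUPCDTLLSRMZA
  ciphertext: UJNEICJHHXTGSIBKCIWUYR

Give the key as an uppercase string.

  i= 0: U-V = 25 → Z
  i= 1: J-S = 17 → R
  i= 2: N-X = 16 → Q
  i= 3: E-Z =  5 → F
  i= 4: I-A =  8 → I
  i= 5: C-D = 25 → Z
  i= 6: J-S = 17 → R
  i= 7: H-R = 16 → Q
  i= 8: H-C =  5 → F
  i= 9: X-P =  8 → I
  i=10: T-U = 25 → Z
  i=11: G-P = 17 → R
  i=12: S-C = 16 → Q
  i=13: I-D =  5 → F
  i=14: B-T =  8 → I
  i=15: K-L = 25 → Z
  i=16: C-L = 17 → R
  i=17: I-S = 16 → Q
  i=18: W-R =  5 → F
  i=19: U-M =  8 → I
  i=20: Y-Z = 25 → Z
  i=21: R-A = 17 → R
  shifts repeat with period 5: ZRQFI

ZRQFI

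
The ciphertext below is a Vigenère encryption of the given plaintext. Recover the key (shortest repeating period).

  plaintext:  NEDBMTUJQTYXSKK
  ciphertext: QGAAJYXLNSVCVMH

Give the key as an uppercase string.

DCXZXF

  i= 0: Q-N =  3 → D
  i= 1: G-E =  2 → C
  i= 2: A-D = 23 → X
  i= 3: A-B = 25 → Z
  i= 4: J-M = 23 → X
  i= 5: Y-T =  5 → F
  i= 6: X-U =  3 → D
  i= 7: L-J =  2 → C
  i= 8: N-Q = 23 → X
  i= 9: S-T = 25 → Z
  i=10: V-Y = 23 → X
  i=11: C-X =  5 → F
  i=12: V-S =  3 → D
  i=13: M-K =  2 → C
  i=14: H-K = 23 → X
  shifts repeat with period 6: DCXZXF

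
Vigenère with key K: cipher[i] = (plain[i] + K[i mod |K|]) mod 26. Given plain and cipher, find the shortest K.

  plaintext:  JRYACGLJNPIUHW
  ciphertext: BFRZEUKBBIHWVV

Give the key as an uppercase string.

SOTZCOZ

  i= 0: B-J = 18 → S
  i= 1: F-R = 14 → O
  i= 2: R-Y = 19 → T
  i= 3: Z-A = 25 → Z
  i= 4: E-C =  2 → C
  i= 5: U-G = 14 → O
  i= 6: K-L = 25 → Z
  i= 7: B-J = 18 → S
  i= 8: B-N = 14 → O
  i= 9: I-P = 19 → T
  i=10: H-I = 25 → Z
  i=11: W-U =  2 → C
  i=12: V-H = 14 → O
  i=13: V-W = 25 → Z
  shifts repeat with period 7: SOTZCOZ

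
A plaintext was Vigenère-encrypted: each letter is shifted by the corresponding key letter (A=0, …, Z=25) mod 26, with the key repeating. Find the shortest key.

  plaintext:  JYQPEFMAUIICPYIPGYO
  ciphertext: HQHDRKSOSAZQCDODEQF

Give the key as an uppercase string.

  i= 0: H-J = 24 → Y
  i= 1: Q-Y = 18 → S
  i= 2: H-Q = 17 → R
  i= 3: D-P = 14 → O
  i= 4: R-E = 13 → N
  i= 5: K-F =  5 → F
  i= 6: S-M =  6 → G
  i= 7: O-A = 14 → O
  i= 8: S-U = 24 → Y
  i= 9: A-I = 18 → S
  i=10: Z-I = 17 → R
  i=11: Q-C = 14 → O
  i=12: C-P = 13 → N
  i=13: D-Y =  5 → F
  i=14: O-I =  6 → G
  i=15: D-P = 14 → O
  i=16: E-G = 24 → Y
  i=17: Q-Y = 18 → S
  i=18: F-O = 17 → R
  shifts repeat with period 8: YSRONFGO

YSRONFGO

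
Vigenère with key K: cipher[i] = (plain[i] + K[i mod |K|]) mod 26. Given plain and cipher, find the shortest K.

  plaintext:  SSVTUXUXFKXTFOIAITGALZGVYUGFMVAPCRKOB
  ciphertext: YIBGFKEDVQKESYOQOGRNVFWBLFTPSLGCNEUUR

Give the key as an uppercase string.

  i= 0: Y-S =  6 → G
  i= 1: I-S = 16 → Q
  i= 2: B-V =  6 → G
  i= 3: G-T = 13 → N
  i= 4: F-U = 11 → L
  i= 5: K-X = 13 → N
  i= 6: E-U = 10 → K
  i= 7: D-X =  6 → G
  i= 8: V-F = 16 → Q
  i= 9: Q-K =  6 → G
  i=10: K-X = 13 → N
  i=11: E-T = 11 → L
  i=12: S-F = 13 → N
  i=13: Y-O = 10 → K
  i=14: O-I =  6 → G
  i=15: Q-A = 16 → Q
  i=16: O-I =  6 → G
  i=17: G-T = 13 → N
  i=18: R-G = 11 → L
  i=19: N-A = 13 → N
  i=20: V-L = 10 → K
  i=21: F-Z =  6 → G
  i=22: W-G = 16 → Q
  i=23: B-V =  6 → G
  i=24: L-Y = 13 → N
  i=25: F-U = 11 → L
  i=26: T-G = 13 → N
  i=27: P-F = 10 → K
  i=28: S-M =  6 → G
  i=29: L-V = 16 → Q
  i=30: G-A =  6 → G
  i=31: C-P = 13 → N
  i=32: N-C = 11 → L
  i=33: E-R = 13 → N
  i=34: U-K = 10 → K
  i=35: U-O =  6 → G
  i=36: R-B = 16 → Q
  shifts repeat with period 7: GQGNLNK

GQGNLNK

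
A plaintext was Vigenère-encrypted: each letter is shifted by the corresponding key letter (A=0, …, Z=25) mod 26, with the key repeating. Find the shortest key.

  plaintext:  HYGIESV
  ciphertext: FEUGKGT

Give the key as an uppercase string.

  i= 0: F-H = 24 → Y
  i= 1: E-Y =  6 → G
  i= 2: U-G = 14 → O
  i= 3: G-I = 24 → Y
  i= 4: K-E =  6 → G
  i= 5: G-S = 14 → O
  i= 6: T-V = 24 → Y
  shifts repeat with period 3: YGO

YGO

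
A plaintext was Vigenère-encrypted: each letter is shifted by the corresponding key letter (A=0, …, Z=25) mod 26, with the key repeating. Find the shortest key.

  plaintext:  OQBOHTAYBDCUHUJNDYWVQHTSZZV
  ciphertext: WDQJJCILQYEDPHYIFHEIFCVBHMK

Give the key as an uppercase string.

  i= 0: W-O =  8 → I
  i= 1: D-Q = 13 → N
  i= 2: Q-B = 15 → P
  i= 3: J-O = 21 → V
  i= 4: J-H =  2 → C
  i= 5: C-T =  9 → J
  i= 6: I-A =  8 → I
  i= 7: L-Y = 13 → N
  i= 8: Q-B = 15 → P
  i= 9: Y-D = 21 → V
  i=10: E-C =  2 → C
  i=11: D-U =  9 → J
  i=12: P-H =  8 → I
  i=13: H-U = 13 → N
  i=14: Y-J = 15 → P
  i=15: I-N = 21 → V
  i=16: F-D =  2 → C
  i=17: H-Y =  9 → J
  i=18: E-W =  8 → I
  i=19: I-V = 13 → N
  i=20: F-Q = 15 → P
  i=21: C-H = 21 → V
  i=22: V-T =  2 → C
  i=23: B-S =  9 → J
  i=24: H-Z =  8 → I
  i=25: M-Z = 13 → N
  i=26: K-V = 15 → P
  shifts repeat with period 6: INPVCJ

INPVCJ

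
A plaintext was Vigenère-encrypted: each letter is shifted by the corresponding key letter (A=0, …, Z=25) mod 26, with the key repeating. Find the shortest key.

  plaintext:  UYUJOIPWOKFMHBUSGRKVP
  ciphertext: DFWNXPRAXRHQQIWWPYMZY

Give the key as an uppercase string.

  i= 0: D-U =  9 → J
  i= 1: F-Y =  7 → H
  i= 2: W-U =  2 → C
  i= 3: N-J =  4 → E
  i= 4: X-O =  9 → J
  i= 5: P-I =  7 → H
  i= 6: R-P =  2 → C
  i= 7: A-W =  4 → E
  i= 8: X-O =  9 → J
  i= 9: R-K =  7 → H
  i=10: H-F =  2 → C
  i=11: Q-M =  4 → E
  i=12: Q-H =  9 → J
  i=13: I-B =  7 → H
  i=14: W-U =  2 → C
  i=15: W-S =  4 → E
  i=16: P-G =  9 → J
  i=17: Y-R =  7 → H
  i=18: M-K =  2 → C
  i=19: Z-V =  4 → E
  i=20: Y-P =  9 → J
  shifts repeat with period 4: JHCE

JHCE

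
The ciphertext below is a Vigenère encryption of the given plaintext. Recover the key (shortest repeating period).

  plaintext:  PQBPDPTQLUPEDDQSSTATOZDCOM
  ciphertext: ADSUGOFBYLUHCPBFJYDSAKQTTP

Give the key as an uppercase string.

LNRFDZM

  i= 0: A-P = 11 → L
  i= 1: D-Q = 13 → N
  i= 2: S-B = 17 → R
  i= 3: U-P =  5 → F
  i= 4: G-D =  3 → D
  i= 5: O-P = 25 → Z
  i= 6: F-T = 12 → M
  i= 7: B-Q = 11 → L
  i= 8: Y-L = 13 → N
  i= 9: L-U = 17 → R
  i=10: U-P =  5 → F
  i=11: H-E =  3 → D
  i=12: C-D = 25 → Z
  i=13: P-D = 12 → M
  i=14: B-Q = 11 → L
  i=15: F-S = 13 → N
  i=16: J-S = 17 → R
  i=17: Y-T =  5 → F
  i=18: D-A =  3 → D
  i=19: S-T = 25 → Z
  i=20: A-O = 12 → M
  i=21: K-Z = 11 → L
  i=22: Q-D = 13 → N
  i=23: T-C = 17 → R
  i=24: T-O =  5 → F
  i=25: P-M =  3 → D
  shifts repeat with period 7: LNRFDZM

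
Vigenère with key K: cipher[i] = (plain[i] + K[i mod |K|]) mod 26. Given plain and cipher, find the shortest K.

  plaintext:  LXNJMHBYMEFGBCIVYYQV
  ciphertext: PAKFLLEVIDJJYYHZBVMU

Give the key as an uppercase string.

EDXWZ

  i= 0: P-L =  4 → E
  i= 1: A-X =  3 → D
  i= 2: K-N = 23 → X
  i= 3: F-J = 22 → W
  i= 4: L-M = 25 → Z
  i= 5: L-H =  4 → E
  i= 6: E-B =  3 → D
  i= 7: V-Y = 23 → X
  i= 8: I-M = 22 → W
  i= 9: D-E = 25 → Z
  i=10: J-F =  4 → E
  i=11: J-G =  3 → D
  i=12: Y-B = 23 → X
  i=13: Y-C = 22 → W
  i=14: H-I = 25 → Z
  i=15: Z-V =  4 → E
  i=16: B-Y =  3 → D
  i=17: V-Y = 23 → X
  i=18: M-Q = 22 → W
  i=19: U-V = 25 → Z
  shifts repeat with period 5: EDXWZ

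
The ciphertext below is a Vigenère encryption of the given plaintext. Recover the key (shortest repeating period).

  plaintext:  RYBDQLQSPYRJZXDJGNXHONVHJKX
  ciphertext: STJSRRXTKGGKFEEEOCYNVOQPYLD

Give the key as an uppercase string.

  i= 0: S-R =  1 → B
  i= 1: T-Y = 21 → V
  i= 2: J-B =  8 → I
  i= 3: S-D = 15 → P
  i= 4: R-Q =  1 → B
  i= 5: R-L =  6 → G
  i= 6: X-Q =  7 → H
  i= 7: T-S =  1 → B
  i= 8: K-P = 21 → V
  i= 9: G-Y =  8 → I
  i=10: G-R = 15 → P
  i=11: K-J =  1 → B
  i=12: F-Z =  6 → G
  i=13: E-X =  7 → H
  i=14: E-D =  1 → B
  i=15: E-J = 21 → V
  i=16: O-G =  8 → I
  i=17: C-N = 15 → P
  i=18: Y-X =  1 → B
  i=19: N-H =  6 → G
  i=20: V-O =  7 → H
  i=21: O-N =  1 → B
  i=22: Q-V = 21 → V
  i=23: P-H =  8 → I
  i=24: Y-J = 15 → P
  i=25: L-K =  1 → B
  i=26: D-X =  6 → G
  shifts repeat with period 7: BVIPBGH

BVIPBGH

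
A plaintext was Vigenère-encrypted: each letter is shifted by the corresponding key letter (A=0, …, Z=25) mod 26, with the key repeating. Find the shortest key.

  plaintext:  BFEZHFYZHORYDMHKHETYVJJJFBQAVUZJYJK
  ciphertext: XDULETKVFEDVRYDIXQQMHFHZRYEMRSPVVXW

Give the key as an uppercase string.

WYQMXOM

  i= 0: X-B = 22 → W
  i= 1: D-F = 24 → Y
  i= 2: U-E = 16 → Q
  i= 3: L-Z = 12 → M
  i= 4: E-H = 23 → X
  i= 5: T-F = 14 → O
  i= 6: K-Y = 12 → M
  i= 7: V-Z = 22 → W
  i= 8: F-H = 24 → Y
  i= 9: E-O = 16 → Q
  i=10: D-R = 12 → M
  i=11: V-Y = 23 → X
  i=12: R-D = 14 → O
  i=13: Y-M = 12 → M
  i=14: D-H = 22 → W
  i=15: I-K = 24 → Y
  i=16: X-H = 16 → Q
  i=17: Q-E = 12 → M
  i=18: Q-T = 23 → X
  i=19: M-Y = 14 → O
  i=20: H-V = 12 → M
  i=21: F-J = 22 → W
  i=22: H-J = 24 → Y
  i=23: Z-J = 16 → Q
  i=24: R-F = 12 → M
  i=25: Y-B = 23 → X
  i=26: E-Q = 14 → O
  i=27: M-A = 12 → M
  i=28: R-V = 22 → W
  i=29: S-U = 24 → Y
  i=30: P-Z = 16 → Q
  i=31: V-J = 12 → M
  i=32: V-Y = 23 → X
  i=33: X-J = 14 → O
  i=34: W-K = 12 → M
  shifts repeat with period 7: WYQMXOM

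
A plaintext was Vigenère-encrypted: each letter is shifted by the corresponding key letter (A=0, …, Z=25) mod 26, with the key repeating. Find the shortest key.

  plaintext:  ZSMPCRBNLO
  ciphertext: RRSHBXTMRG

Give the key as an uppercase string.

  i= 0: R-Z = 18 → S
  i= 1: R-S = 25 → Z
  i= 2: S-M =  6 → G
  i= 3: H-P = 18 → S
  i= 4: B-C = 25 → Z
  i= 5: X-R =  6 → G
  i= 6: T-B = 18 → S
  i= 7: M-N = 25 → Z
  i= 8: R-L =  6 → G
  i= 9: G-O = 18 → S
  shifts repeat with period 3: SZG

SZG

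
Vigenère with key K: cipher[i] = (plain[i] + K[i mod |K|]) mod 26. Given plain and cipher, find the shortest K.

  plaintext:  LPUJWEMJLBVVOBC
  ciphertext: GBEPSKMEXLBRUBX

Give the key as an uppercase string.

VMKGWGA

  i= 0: G-L = 21 → V
  i= 1: B-P = 12 → M
  i= 2: E-U = 10 → K
  i= 3: P-J =  6 → G
  i= 4: S-W = 22 → W
  i= 5: K-E =  6 → G
  i= 6: M-M =  0 → A
  i= 7: E-J = 21 → V
  i= 8: X-L = 12 → M
  i= 9: L-B = 10 → K
  i=10: B-V =  6 → G
  i=11: R-V = 22 → W
  i=12: U-O =  6 → G
  i=13: B-B =  0 → A
  i=14: X-C = 21 → V
  shifts repeat with period 7: VMKGWGA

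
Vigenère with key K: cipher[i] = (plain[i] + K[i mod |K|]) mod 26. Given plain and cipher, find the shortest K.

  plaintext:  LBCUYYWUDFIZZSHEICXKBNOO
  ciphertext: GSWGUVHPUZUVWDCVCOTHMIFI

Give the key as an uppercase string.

  i= 0: G-L = 21 → V
  i= 1: S-B = 17 → R
  i= 2: W-C = 20 → U
  i= 3: G-U = 12 → M
  i= 4: U-Y = 22 → W
  i= 5: V-Y = 23 → X
  i= 6: H-W = 11 → L
  i= 7: P-U = 21 → V
  i= 8: U-D = 17 → R
  i= 9: Z-F = 20 → U
  i=10: U-I = 12 → M
  i=11: V-Z = 22 → W
  i=12: W-Z = 23 → X
  i=13: D-S = 11 → L
  i=14: C-H = 21 → V
  i=15: V-E = 17 → R
  i=16: C-I = 20 → U
  i=17: O-C = 12 → M
  i=18: T-X = 22 → W
  i=19: H-K = 23 → X
  i=20: M-B = 11 → L
  i=21: I-N = 21 → V
  i=22: F-O = 17 → R
  i=23: I-O = 20 → U
  shifts repeat with period 7: VRUMWXL

VRUMWXL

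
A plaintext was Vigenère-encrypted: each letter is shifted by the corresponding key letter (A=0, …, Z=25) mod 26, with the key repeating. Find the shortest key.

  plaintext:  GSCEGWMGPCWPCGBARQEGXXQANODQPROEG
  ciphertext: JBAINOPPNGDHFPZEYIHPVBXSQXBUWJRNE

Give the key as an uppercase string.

  i= 0: J-G =  3 → D
  i= 1: B-S =  9 → J
  i= 2: A-C = 24 → Y
  i= 3: I-E =  4 → E
  i= 4: N-G =  7 → H
  i= 5: O-W = 18 → S
  i= 6: P-M =  3 → D
  i= 7: P-G =  9 → J
  i= 8: N-P = 24 → Y
  i= 9: G-C =  4 → E
  i=10: D-W =  7 → H
  i=11: H-P = 18 → S
  i=12: F-C =  3 → D
  i=13: P-G =  9 → J
  i=14: Z-B = 24 → Y
  i=15: E-A =  4 → E
  i=16: Y-R =  7 → H
  i=17: I-Q = 18 → S
  i=18: H-E =  3 → D
  i=19: P-G =  9 → J
  i=20: V-X = 24 → Y
  i=21: B-X =  4 → E
  i=22: X-Q =  7 → H
  i=23: S-A = 18 → S
  i=24: Q-N =  3 → D
  i=25: X-O =  9 → J
  i=26: B-D = 24 → Y
  i=27: U-Q =  4 → E
  i=28: W-P =  7 → H
  i=29: J-R = 18 → S
  i=30: R-O =  3 → D
  i=31: N-E =  9 → J
  i=32: E-G = 24 → Y
  shifts repeat with period 6: DJYEHS

DJYEHS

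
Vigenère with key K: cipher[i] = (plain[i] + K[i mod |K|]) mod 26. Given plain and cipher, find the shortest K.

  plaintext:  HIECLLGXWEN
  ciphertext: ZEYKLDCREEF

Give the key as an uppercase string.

  i= 0: Z-H = 18 → S
  i= 1: E-I = 22 → W
  i= 2: Y-E = 20 → U
  i= 3: K-C =  8 → I
  i= 4: L-L =  0 → A
  i= 5: D-L = 18 → S
  i= 6: C-G = 22 → W
  i= 7: R-X = 20 → U
  i= 8: E-W =  8 → I
  i= 9: E-E =  0 → A
  i=10: F-N = 18 → S
  shifts repeat with period 5: SWUIA

SWUIA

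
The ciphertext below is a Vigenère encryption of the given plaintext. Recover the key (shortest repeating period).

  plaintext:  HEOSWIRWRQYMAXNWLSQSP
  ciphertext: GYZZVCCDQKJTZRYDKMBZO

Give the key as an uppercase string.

ZULH

  i= 0: G-H = 25 → Z
  i= 1: Y-E = 20 → U
  i= 2: Z-O = 11 → L
  i= 3: Z-S =  7 → H
  i= 4: V-W = 25 → Z
  i= 5: C-I = 20 → U
  i= 6: C-R = 11 → L
  i= 7: D-W =  7 → H
  i= 8: Q-R = 25 → Z
  i= 9: K-Q = 20 → U
  i=10: J-Y = 11 → L
  i=11: T-M =  7 → H
  i=12: Z-A = 25 → Z
  i=13: R-X = 20 → U
  i=14: Y-N = 11 → L
  i=15: D-W =  7 → H
  i=16: K-L = 25 → Z
  i=17: M-S = 20 → U
  i=18: B-Q = 11 → L
  i=19: Z-S =  7 → H
  i=20: O-P = 25 → Z
  shifts repeat with period 4: ZULH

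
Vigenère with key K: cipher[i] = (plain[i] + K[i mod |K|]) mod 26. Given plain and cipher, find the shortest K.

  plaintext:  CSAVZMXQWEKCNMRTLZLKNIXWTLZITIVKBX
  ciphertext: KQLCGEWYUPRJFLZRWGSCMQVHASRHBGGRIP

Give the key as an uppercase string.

  i= 0: K-C =  8 → I
  i= 1: Q-S = 24 → Y
  i= 2: L-A = 11 → L
  i= 3: C-V =  7 → H
  i= 4: G-Z =  7 → H
  i= 5: E-M = 18 → S
  i= 6: W-X = 25 → Z
  i= 7: Y-Q =  8 → I
  i= 8: U-W = 24 → Y
  i= 9: P-E = 11 → L
  i=10: R-K =  7 → H
  i=11: J-C =  7 → H
  i=12: F-N = 18 → S
  i=13: L-M = 25 → Z
  i=14: Z-R =  8 → I
  i=15: R-T = 24 → Y
  i=16: W-L = 11 → L
  i=17: G-Z =  7 → H
  i=18: S-L =  7 → H
  i=19: C-K = 18 → S
  i=20: M-N = 25 → Z
  i=21: Q-I =  8 → I
  i=22: V-X = 24 → Y
  i=23: H-W = 11 → L
  i=24: A-T =  7 → H
  i=25: S-L =  7 → H
  i=26: R-Z = 18 → S
  i=27: H-I = 25 → Z
  i=28: B-T =  8 → I
  i=29: G-I = 24 → Y
  i=30: G-V = 11 → L
  i=31: R-K =  7 → H
  i=32: I-B =  7 → H
  i=33: P-X = 18 → S
  shifts repeat with period 7: IYLHHSZ

IYLHHSZ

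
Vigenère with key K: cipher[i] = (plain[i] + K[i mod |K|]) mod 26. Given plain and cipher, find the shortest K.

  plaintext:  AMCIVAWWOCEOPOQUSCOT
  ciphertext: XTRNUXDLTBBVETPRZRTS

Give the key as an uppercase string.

XHPFZ

  i= 0: X-A = 23 → X
  i= 1: T-M =  7 → H
  i= 2: R-C = 15 → P
  i= 3: N-I =  5 → F
  i= 4: U-V = 25 → Z
  i= 5: X-A = 23 → X
  i= 6: D-W =  7 → H
  i= 7: L-W = 15 → P
  i= 8: T-O =  5 → F
  i= 9: B-C = 25 → Z
  i=10: B-E = 23 → X
  i=11: V-O =  7 → H
  i=12: E-P = 15 → P
  i=13: T-O =  5 → F
  i=14: P-Q = 25 → Z
  i=15: R-U = 23 → X
  i=16: Z-S =  7 → H
  i=17: R-C = 15 → P
  i=18: T-O =  5 → F
  i=19: S-T = 25 → Z
  shifts repeat with period 5: XHPFZ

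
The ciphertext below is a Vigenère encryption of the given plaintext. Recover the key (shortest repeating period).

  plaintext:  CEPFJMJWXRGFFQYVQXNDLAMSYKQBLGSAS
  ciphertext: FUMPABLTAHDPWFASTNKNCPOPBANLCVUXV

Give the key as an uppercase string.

  i= 0: F-C =  3 → D
  i= 1: U-E = 16 → Q
  i= 2: M-P = 23 → X
  i= 3: P-F = 10 → K
  i= 4: A-J = 17 → R
  i= 5: B-M = 15 → P
  i= 6: L-J =  2 → C
  i= 7: T-W = 23 → X
  i= 8: A-X =  3 → D
  i= 9: H-R = 16 → Q
  i=10: D-G = 23 → X
  i=11: P-F = 10 → K
  i=12: W-F = 17 → R
  i=13: F-Q = 15 → P
  i=14: A-Y =  2 → C
  i=15: S-V = 23 → X
  i=16: T-Q =  3 → D
  i=17: N-X = 16 → Q
  i=18: K-N = 23 → X
  i=19: N-D = 10 → K
  i=20: C-L = 17 → R
  i=21: P-A = 15 → P
  i=22: O-M =  2 → C
  i=23: P-S = 23 → X
  i=24: B-Y =  3 → D
  i=25: A-K = 16 → Q
  i=26: N-Q = 23 → X
  i=27: L-B = 10 → K
  i=28: C-L = 17 → R
  i=29: V-G = 15 → P
  i=30: U-S =  2 → C
  i=31: X-A = 23 → X
  i=32: V-S =  3 → D
  shifts repeat with period 8: DQXKRPCX

DQXKRPCX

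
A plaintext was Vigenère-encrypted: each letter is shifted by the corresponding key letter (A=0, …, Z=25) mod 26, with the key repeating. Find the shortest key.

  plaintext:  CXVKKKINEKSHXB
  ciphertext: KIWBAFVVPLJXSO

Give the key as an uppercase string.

ILBRQVN

  i= 0: K-C =  8 → I
  i= 1: I-X = 11 → L
  i= 2: W-V =  1 → B
  i= 3: B-K = 17 → R
  i= 4: A-K = 16 → Q
  i= 5: F-K = 21 → V
  i= 6: V-I = 13 → N
  i= 7: V-N =  8 → I
  i= 8: P-E = 11 → L
  i= 9: L-K =  1 → B
  i=10: J-S = 17 → R
  i=11: X-H = 16 → Q
  i=12: S-X = 21 → V
  i=13: O-B = 13 → N
  shifts repeat with period 7: ILBRQVN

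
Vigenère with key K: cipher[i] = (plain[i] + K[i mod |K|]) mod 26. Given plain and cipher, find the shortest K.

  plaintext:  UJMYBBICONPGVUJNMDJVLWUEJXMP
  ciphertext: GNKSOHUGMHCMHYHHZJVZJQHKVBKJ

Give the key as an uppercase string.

MEYUNG

  i= 0: G-U = 12 → M
  i= 1: N-J =  4 → E
  i= 2: K-M = 24 → Y
  i= 3: S-Y = 20 → U
  i= 4: O-B = 13 → N
  i= 5: H-B =  6 → G
  i= 6: U-I = 12 → M
  i= 7: G-C =  4 → E
  i= 8: M-O = 24 → Y
  i= 9: H-N = 20 → U
  i=10: C-P = 13 → N
  i=11: M-G =  6 → G
  i=12: H-V = 12 → M
  i=13: Y-U =  4 → E
  i=14: H-J = 24 → Y
  i=15: H-N = 20 → U
  i=16: Z-M = 13 → N
  i=17: J-D =  6 → G
  i=18: V-J = 12 → M
  i=19: Z-V =  4 → E
  i=20: J-L = 24 → Y
  i=21: Q-W = 20 → U
  i=22: H-U = 13 → N
  i=23: K-E =  6 → G
  i=24: V-J = 12 → M
  i=25: B-X =  4 → E
  i=26: K-M = 24 → Y
  i=27: J-P = 20 → U
  shifts repeat with period 6: MEYUNG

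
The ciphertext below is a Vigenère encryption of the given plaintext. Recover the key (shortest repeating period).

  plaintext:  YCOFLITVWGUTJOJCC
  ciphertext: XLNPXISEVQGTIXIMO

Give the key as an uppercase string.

  i= 0: X-Y = 25 → Z
  i= 1: L-C =  9 → J
  i= 2: N-O = 25 → Z
  i= 3: P-F = 10 → K
  i= 4: X-L = 12 → M
  i= 5: I-I =  0 → A
  i= 6: S-T = 25 → Z
  i= 7: E-V =  9 → J
  i= 8: V-W = 25 → Z
  i= 9: Q-G = 10 → K
  i=10: G-U = 12 → M
  i=11: T-T =  0 → A
  i=12: I-J = 25 → Z
  i=13: X-O =  9 → J
  i=14: I-J = 25 → Z
  i=15: M-C = 10 → K
  i=16: O-C = 12 → M
  shifts repeat with period 6: ZJZKMA

ZJZKMA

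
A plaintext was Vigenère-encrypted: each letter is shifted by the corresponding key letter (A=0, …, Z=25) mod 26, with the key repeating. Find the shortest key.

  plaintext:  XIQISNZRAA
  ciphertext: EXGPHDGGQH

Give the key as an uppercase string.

HPQ

  i= 0: E-X =  7 → H
  i= 1: X-I = 15 → P
  i= 2: G-Q = 16 → Q
  i= 3: P-I =  7 → H
  i= 4: H-S = 15 → P
  i= 5: D-N = 16 → Q
  i= 6: G-Z =  7 → H
  i= 7: G-R = 15 → P
  i= 8: Q-A = 16 → Q
  i= 9: H-A =  7 → H
  shifts repeat with period 3: HPQ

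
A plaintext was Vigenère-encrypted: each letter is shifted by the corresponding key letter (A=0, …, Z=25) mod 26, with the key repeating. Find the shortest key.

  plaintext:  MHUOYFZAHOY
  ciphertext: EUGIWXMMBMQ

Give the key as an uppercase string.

  i= 0: E-M = 18 → S
  i= 1: U-H = 13 → N
  i= 2: G-U = 12 → M
  i= 3: I-O = 20 → U
  i= 4: W-Y = 24 → Y
  i= 5: X-F = 18 → S
  i= 6: M-Z = 13 → N
  i= 7: M-A = 12 → M
  i= 8: B-H = 20 → U
  i= 9: M-O = 24 → Y
  i=10: Q-Y = 18 → S
  shifts repeat with period 5: SNMUY

SNMUY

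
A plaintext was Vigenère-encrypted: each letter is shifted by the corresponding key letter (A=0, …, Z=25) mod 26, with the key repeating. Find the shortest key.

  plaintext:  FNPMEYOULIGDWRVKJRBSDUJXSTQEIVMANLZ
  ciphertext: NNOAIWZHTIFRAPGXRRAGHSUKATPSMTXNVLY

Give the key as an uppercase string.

IAZOEYLN

  i= 0: N-F =  8 → I
  i= 1: N-N =  0 → A
  i= 2: O-P = 25 → Z
  i= 3: A-M = 14 → O
  i= 4: I-E =  4 → E
  i= 5: W-Y = 24 → Y
  i= 6: Z-O = 11 → L
  i= 7: H-U = 13 → N
  i= 8: T-L =  8 → I
  i= 9: I-I =  0 → A
  i=10: F-G = 25 → Z
  i=11: R-D = 14 → O
  i=12: A-W =  4 → E
  i=13: P-R = 24 → Y
  i=14: G-V = 11 → L
  i=15: X-K = 13 → N
  i=16: R-J =  8 → I
  i=17: R-R =  0 → A
  i=18: A-B = 25 → Z
  i=19: G-S = 14 → O
  i=20: H-D =  4 → E
  i=21: S-U = 24 → Y
  i=22: U-J = 11 → L
  i=23: K-X = 13 → N
  i=24: A-S =  8 → I
  i=25: T-T =  0 → A
  i=26: P-Q = 25 → Z
  i=27: S-E = 14 → O
  i=28: M-I =  4 → E
  i=29: T-V = 24 → Y
  i=30: X-M = 11 → L
  i=31: N-A = 13 → N
  i=32: V-N =  8 → I
  i=33: L-L =  0 → A
  i=34: Y-Z = 25 → Z
  shifts repeat with period 8: IAZOEYLN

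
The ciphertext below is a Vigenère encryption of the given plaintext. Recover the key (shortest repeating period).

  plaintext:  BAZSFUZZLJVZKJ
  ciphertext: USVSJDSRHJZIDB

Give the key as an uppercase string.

TSWAEJ

  i= 0: U-B = 19 → T
  i= 1: S-A = 18 → S
  i= 2: V-Z = 22 → W
  i= 3: S-S =  0 → A
  i= 4: J-F =  4 → E
  i= 5: D-U =  9 → J
  i= 6: S-Z = 19 → T
  i= 7: R-Z = 18 → S
  i= 8: H-L = 22 → W
  i= 9: J-J =  0 → A
  i=10: Z-V =  4 → E
  i=11: I-Z =  9 → J
  i=12: D-K = 19 → T
  i=13: B-J = 18 → S
  shifts repeat with period 6: TSWAEJ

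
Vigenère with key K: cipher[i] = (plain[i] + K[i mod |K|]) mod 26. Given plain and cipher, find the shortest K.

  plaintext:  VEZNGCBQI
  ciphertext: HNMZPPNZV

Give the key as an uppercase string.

  i= 0: H-V = 12 → M
  i= 1: N-E =  9 → J
  i= 2: M-Z = 13 → N
  i= 3: Z-N = 12 → M
  i= 4: P-G =  9 → J
  i= 5: P-C = 13 → N
  i= 6: N-B = 12 → M
  i= 7: Z-Q =  9 → J
  i= 8: V-I = 13 → N
  shifts repeat with period 3: MJN

MJN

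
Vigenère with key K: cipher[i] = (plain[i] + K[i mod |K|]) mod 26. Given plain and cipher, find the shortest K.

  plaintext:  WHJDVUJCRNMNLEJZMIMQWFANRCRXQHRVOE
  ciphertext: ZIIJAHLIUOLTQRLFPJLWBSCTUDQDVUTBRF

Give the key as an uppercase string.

  i= 0: Z-W =  3 → D
  i= 1: I-H =  1 → B
  i= 2: I-J = 25 → Z
  i= 3: J-D =  6 → G
  i= 4: A-V =  5 → F
  i= 5: H-U = 13 → N
  i= 6: L-J =  2 → C
  i= 7: I-C =  6 → G
  i= 8: U-R =  3 → D
  i= 9: O-N =  1 → B
  i=10: L-M = 25 → Z
  i=11: T-N =  6 → G
  i=12: Q-L =  5 → F
  i=13: R-E = 13 → N
  i=14: L-J =  2 → C
  i=15: F-Z =  6 → G
  i=16: P-M =  3 → D
  i=17: J-I =  1 → B
  i=18: L-M = 25 → Z
  i=19: W-Q =  6 → G
  i=20: B-W =  5 → F
  i=21: S-F = 13 → N
  i=22: C-A =  2 → C
  i=23: T-N =  6 → G
  i=24: U-R =  3 → D
  i=25: D-C =  1 → B
  i=26: Q-R = 25 → Z
  i=27: D-X =  6 → G
  i=28: V-Q =  5 → F
  i=29: U-H = 13 → N
  i=30: T-R =  2 → C
  i=31: B-V =  6 → G
  i=32: R-O =  3 → D
  i=33: F-E =  1 → B
  shifts repeat with period 8: DBZGFNCG

DBZGFNCG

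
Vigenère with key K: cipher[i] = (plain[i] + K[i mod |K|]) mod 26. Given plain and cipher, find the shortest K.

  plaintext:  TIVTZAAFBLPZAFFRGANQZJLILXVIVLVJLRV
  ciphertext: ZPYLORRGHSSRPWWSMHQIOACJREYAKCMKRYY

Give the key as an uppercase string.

GHDSPRRB

  i= 0: Z-T =  6 → G
  i= 1: P-I =  7 → H
  i= 2: Y-V =  3 → D
  i= 3: L-T = 18 → S
  i= 4: O-Z = 15 → P
  i= 5: R-A = 17 → R
  i= 6: R-A = 17 → R
  i= 7: G-F =  1 → B
  i= 8: H-B =  6 → G
  i= 9: S-L =  7 → H
  i=10: S-P =  3 → D
  i=11: R-Z = 18 → S
  i=12: P-A = 15 → P
  i=13: W-F = 17 → R
  i=14: W-F = 17 → R
  i=15: S-R =  1 → B
  i=16: M-G =  6 → G
  i=17: H-A =  7 → H
  i=18: Q-N =  3 → D
  i=19: I-Q = 18 → S
  i=20: O-Z = 15 → P
  i=21: A-J = 17 → R
  i=22: C-L = 17 → R
  i=23: J-I =  1 → B
  i=24: R-L =  6 → G
  i=25: E-X =  7 → H
  i=26: Y-V =  3 → D
  i=27: A-I = 18 → S
  i=28: K-V = 15 → P
  i=29: C-L = 17 → R
  i=30: M-V = 17 → R
  i=31: K-J =  1 → B
  i=32: R-L =  6 → G
  i=33: Y-R =  7 → H
  i=34: Y-V =  3 → D
  shifts repeat with period 8: GHDSPRRB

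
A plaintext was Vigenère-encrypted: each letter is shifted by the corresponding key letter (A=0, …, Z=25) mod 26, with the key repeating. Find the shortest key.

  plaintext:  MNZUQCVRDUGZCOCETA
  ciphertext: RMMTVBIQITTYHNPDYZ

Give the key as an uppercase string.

FZNZ

  i= 0: R-M =  5 → F
  i= 1: M-N = 25 → Z
  i= 2: M-Z = 13 → N
  i= 3: T-U = 25 → Z
  i= 4: V-Q =  5 → F
  i= 5: B-C = 25 → Z
  i= 6: I-V = 13 → N
  i= 7: Q-R = 25 → Z
  i= 8: I-D =  5 → F
  i= 9: T-U = 25 → Z
  i=10: T-G = 13 → N
  i=11: Y-Z = 25 → Z
  i=12: H-C =  5 → F
  i=13: N-O = 25 → Z
  i=14: P-C = 13 → N
  i=15: D-E = 25 → Z
  i=16: Y-T =  5 → F
  i=17: Z-A = 25 → Z
  shifts repeat with period 4: FZNZ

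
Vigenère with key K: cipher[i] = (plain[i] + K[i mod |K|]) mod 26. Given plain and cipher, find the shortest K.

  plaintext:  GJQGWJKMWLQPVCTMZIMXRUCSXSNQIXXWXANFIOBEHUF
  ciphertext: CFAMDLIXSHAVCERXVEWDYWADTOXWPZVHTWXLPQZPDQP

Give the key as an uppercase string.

  i= 0: C-G = 22 → W
  i= 1: F-J = 22 → W
  i= 2: A-Q = 10 → K
  i= 3: M-G =  6 → G
  i= 4: D-W =  7 → H
  i= 5: L-J =  2 → C
  i= 6: I-K = 24 → Y
  i= 7: X-M = 11 → L
  i= 8: S-W = 22 → W
  i= 9: H-L = 22 → W
  i=10: A-Q = 10 → K
  i=11: V-P =  6 → G
  i=12: C-V =  7 → H
  i=13: E-C =  2 → C
  i=14: R-T = 24 → Y
  i=15: X-M = 11 → L
  i=16: V-Z = 22 → W
  i=17: E-I = 22 → W
  i=18: W-M = 10 → K
  i=19: D-X =  6 → G
  i=20: Y-R =  7 → H
  i=21: W-U =  2 → C
  i=22: A-C = 24 → Y
  i=23: D-S = 11 → L
  i=24: T-X = 22 → W
  i=25: O-S = 22 → W
  i=26: X-N = 10 → K
  i=27: W-Q =  6 → G
  i=28: P-I =  7 → H
  i=29: Z-X =  2 → C
  i=30: V-X = 24 → Y
  i=31: H-W = 11 → L
  i=32: T-X = 22 → W
  i=33: W-A = 22 → W
  i=34: X-N = 10 → K
  i=35: L-F =  6 → G
  i=36: P-I =  7 → H
  i=37: Q-O =  2 → C
  i=38: Z-B = 24 → Y
  i=39: P-E = 11 → L
  i=40: D-H = 22 → W
  i=41: Q-U = 22 → W
  i=42: P-F = 10 → K
  shifts repeat with period 8: WWKGHCYL

WWKGHCYL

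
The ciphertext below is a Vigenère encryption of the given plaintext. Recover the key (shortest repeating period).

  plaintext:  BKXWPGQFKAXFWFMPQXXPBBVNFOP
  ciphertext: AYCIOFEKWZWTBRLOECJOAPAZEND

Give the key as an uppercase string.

ZOFMZ

  i= 0: A-B = 25 → Z
  i= 1: Y-K = 14 → O
  i= 2: C-X =  5 → F
  i= 3: I-W = 12 → M
  i= 4: O-P = 25 → Z
  i= 5: F-G = 25 → Z
  i= 6: E-Q = 14 → O
  i= 7: K-F =  5 → F
  i= 8: W-K = 12 → M
  i= 9: Z-A = 25 → Z
  i=10: W-X = 25 → Z
  i=11: T-F = 14 → O
  i=12: B-W =  5 → F
  i=13: R-F = 12 → M
  i=14: L-M = 25 → Z
  i=15: O-P = 25 → Z
  i=16: E-Q = 14 → O
  i=17: C-X =  5 → F
  i=18: J-X = 12 → M
  i=19: O-P = 25 → Z
  i=20: A-B = 25 → Z
  i=21: P-B = 14 → O
  i=22: A-V =  5 → F
  i=23: Z-N = 12 → M
  i=24: E-F = 25 → Z
  i=25: N-O = 25 → Z
  i=26: D-P = 14 → O
  shifts repeat with period 5: ZOFMZ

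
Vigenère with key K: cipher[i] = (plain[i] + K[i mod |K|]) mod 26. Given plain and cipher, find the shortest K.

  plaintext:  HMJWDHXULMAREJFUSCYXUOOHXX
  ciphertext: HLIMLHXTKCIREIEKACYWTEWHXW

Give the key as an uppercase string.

  i= 0: H-H =  0 → A
  i= 1: L-M = 25 → Z
  i= 2: I-J = 25 → Z
  i= 3: M-W = 16 → Q
  i= 4: L-D =  8 → I
  i= 5: H-H =  0 → A
  i= 6: X-X =  0 → A
  i= 7: T-U = 25 → Z
  i= 8: K-L = 25 → Z
  i= 9: C-M = 16 → Q
  i=10: I-A =  8 → I
  i=11: R-R =  0 → A
  i=12: E-E =  0 → A
  i=13: I-J = 25 → Z
  i=14: E-F = 25 → Z
  i=15: K-U = 16 → Q
  i=16: A-S =  8 → I
  i=17: C-C =  0 → A
  i=18: Y-Y =  0 → A
  i=19: W-X = 25 → Z
  i=20: T-U = 25 → Z
  i=21: E-O = 16 → Q
  i=22: W-O =  8 → I
  i=23: H-H =  0 → A
  i=24: X-X =  0 → A
  i=25: W-X = 25 → Z
  shifts repeat with period 6: AZZQIA

AZZQIA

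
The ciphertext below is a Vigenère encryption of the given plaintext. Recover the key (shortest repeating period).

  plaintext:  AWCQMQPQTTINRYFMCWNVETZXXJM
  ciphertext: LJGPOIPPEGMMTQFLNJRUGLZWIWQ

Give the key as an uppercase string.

  i= 0: L-A = 11 → L
  i= 1: J-W = 13 → N
  i= 2: G-C =  4 → E
  i= 3: P-Q = 25 → Z
  i= 4: O-M =  2 → C
  i= 5: I-Q = 18 → S
  i= 6: P-P =  0 → A
  i= 7: P-Q = 25 → Z
  i= 8: E-T = 11 → L
  i= 9: G-T = 13 → N
  i=10: M-I =  4 → E
  i=11: M-N = 25 → Z
  i=12: T-R =  2 → C
  i=13: Q-Y = 18 → S
  i=14: F-F =  0 → A
  i=15: L-M = 25 → Z
  i=16: N-C = 11 → L
  i=17: J-W = 13 → N
  i=18: R-N =  4 → E
  i=19: U-V = 25 → Z
  i=20: G-E =  2 → C
  i=21: L-T = 18 → S
  i=22: Z-Z =  0 → A
  i=23: W-X = 25 → Z
  i=24: I-X = 11 → L
  i=25: W-J = 13 → N
  i=26: Q-M =  4 → E
  shifts repeat with period 8: LNEZCSAZ

LNEZCSAZ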